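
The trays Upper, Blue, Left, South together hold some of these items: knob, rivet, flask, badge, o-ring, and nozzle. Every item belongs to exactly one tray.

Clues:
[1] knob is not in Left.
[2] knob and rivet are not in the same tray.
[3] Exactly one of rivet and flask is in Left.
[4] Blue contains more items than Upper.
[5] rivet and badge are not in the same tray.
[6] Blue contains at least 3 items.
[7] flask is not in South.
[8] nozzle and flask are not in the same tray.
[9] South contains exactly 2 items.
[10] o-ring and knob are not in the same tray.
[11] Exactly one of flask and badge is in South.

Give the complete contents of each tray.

Upper = {}; Blue = {nozzle, o-ring, rivet}; Left = {flask}; South = {badge, knob}

From (1): knob ∉ Left.
From (7): flask ∉ South.
(11) (exactly one): badge ∈ South.
(5): rivet ∉ South.
Suppose knob ∈ Upper: no assignment then satisfies all the clues, so knob ∉ Upper.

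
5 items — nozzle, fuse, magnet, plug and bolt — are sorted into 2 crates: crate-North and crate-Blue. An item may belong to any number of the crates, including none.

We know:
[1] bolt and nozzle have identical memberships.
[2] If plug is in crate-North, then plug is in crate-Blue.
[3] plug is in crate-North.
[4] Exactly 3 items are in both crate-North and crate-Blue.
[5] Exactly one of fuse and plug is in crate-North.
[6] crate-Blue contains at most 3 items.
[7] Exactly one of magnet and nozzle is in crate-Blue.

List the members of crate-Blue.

crate-Blue = {bolt, nozzle, plug}

From (3): plug ∈ crate-North.
(2): plug ∈ crate-Blue.
(5) (exactly one): fuse ∉ crate-North.
Suppose nozzle ∉ crate-Blue: no assignment then satisfies all the clues, so nozzle ∈ crate-Blue.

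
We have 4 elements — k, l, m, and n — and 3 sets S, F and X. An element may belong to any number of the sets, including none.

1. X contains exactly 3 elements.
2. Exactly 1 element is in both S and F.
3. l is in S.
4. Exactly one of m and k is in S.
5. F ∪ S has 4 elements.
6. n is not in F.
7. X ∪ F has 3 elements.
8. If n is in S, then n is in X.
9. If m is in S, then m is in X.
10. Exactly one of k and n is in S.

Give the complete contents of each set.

S = {l, m, n}; F = {k, m}; X = {k, m, n}

From (3): l ∈ S.
From (6): n ∉ F.
Suppose k ∈ S: no assignment then satisfies all the clues, so k ∉ S.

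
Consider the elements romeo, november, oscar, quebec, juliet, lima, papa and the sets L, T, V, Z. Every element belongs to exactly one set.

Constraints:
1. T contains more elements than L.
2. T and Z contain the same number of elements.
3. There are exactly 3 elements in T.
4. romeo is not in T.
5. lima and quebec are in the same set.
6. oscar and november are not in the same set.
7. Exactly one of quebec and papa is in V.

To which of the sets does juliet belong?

juliet: Z

From (4): romeo ∉ T.
Suppose juliet ∈ L: no assignment then satisfies all the clues, so juliet ∉ L.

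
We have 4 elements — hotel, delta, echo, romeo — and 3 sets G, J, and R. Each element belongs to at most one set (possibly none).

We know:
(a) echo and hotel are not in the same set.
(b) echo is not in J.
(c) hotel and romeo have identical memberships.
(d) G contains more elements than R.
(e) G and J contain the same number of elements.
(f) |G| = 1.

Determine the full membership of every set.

G = {echo}; J = {delta}; R = {}

From (b): echo ∉ J.
Suppose hotel ∈ G: no assignment then satisfies all the clues, so hotel ∉ G.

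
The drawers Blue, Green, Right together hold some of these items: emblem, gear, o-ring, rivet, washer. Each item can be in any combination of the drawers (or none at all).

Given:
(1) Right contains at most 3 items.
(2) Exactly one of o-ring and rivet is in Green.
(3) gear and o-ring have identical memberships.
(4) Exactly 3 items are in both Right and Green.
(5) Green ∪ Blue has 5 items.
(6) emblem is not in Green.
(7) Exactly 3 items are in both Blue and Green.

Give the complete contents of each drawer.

Blue = {emblem, gear, o-ring, rivet, washer}; Green = {gear, o-ring, washer}; Right = {gear, o-ring, washer}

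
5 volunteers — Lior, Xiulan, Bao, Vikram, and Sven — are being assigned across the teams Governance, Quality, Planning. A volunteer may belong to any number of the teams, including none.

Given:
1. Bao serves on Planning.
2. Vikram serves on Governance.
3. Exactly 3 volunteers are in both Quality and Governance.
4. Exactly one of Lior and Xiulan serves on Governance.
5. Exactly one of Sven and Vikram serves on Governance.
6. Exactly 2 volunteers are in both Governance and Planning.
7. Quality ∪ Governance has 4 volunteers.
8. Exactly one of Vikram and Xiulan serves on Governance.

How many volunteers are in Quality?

From (1): Bao ∈ Planning.
From (2): Vikram ∈ Governance.
(5) (exactly one): Sven ∉ Governance.
(8) (exactly one): Xiulan ∉ Governance.
(4) (exactly one): Lior ∈ Governance.
Suppose Lior ∉ Quality: no assignment then satisfies all the clues, so Lior ∈ Quality.

4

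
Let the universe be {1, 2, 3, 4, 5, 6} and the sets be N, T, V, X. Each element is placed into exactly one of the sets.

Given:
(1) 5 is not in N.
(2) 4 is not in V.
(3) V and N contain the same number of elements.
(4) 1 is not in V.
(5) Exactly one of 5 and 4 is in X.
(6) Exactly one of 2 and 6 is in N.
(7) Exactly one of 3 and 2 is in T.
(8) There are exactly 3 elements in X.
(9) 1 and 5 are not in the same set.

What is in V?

V = {5}

From (1): 5 ∉ N.
From (2): 4 ∉ V.
From (4): 1 ∉ V.
Suppose 2 ∈ V: no assignment then satisfies all the clues, so 2 ∉ V.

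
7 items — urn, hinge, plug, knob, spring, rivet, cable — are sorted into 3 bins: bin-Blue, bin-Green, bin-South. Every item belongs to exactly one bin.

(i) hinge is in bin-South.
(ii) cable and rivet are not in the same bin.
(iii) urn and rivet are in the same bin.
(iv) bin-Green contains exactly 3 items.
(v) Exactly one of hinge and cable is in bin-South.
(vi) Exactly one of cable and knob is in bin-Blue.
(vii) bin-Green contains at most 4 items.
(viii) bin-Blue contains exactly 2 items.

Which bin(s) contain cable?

From (i): hinge ∈ bin-South.
(v) (exactly one): cable ∉ bin-South.
Suppose cable ∉ bin-Blue: no assignment then satisfies all the clues, so cable ∈ bin-Blue.

cable: bin-Blue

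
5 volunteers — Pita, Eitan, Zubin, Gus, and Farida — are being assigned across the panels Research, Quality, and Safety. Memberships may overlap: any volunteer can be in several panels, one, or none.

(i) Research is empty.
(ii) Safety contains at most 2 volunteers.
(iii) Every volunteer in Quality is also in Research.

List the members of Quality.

Quality = {}

(i): Research already has 0, so the rest are out.
(iii) contrapositive: Pita ∉ Quality.
(iii) contrapositive: Eitan ∉ Quality.
(iii) contrapositive: Zubin ∉ Quality.
(iii) contrapositive: Gus ∉ Quality.
(iii) contrapositive: Farida ∉ Quality.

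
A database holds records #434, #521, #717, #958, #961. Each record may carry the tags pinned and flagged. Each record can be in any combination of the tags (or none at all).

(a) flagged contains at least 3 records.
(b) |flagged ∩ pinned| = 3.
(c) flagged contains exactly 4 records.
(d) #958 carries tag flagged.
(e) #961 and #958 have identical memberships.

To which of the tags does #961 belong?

#961: flagged, pinned

From (d): #958 ∈ flagged.
(e): #961 matches #958: #961 ∈ flagged.
Suppose #961 ∉ pinned: no assignment then satisfies all the clues, so #961 ∈ pinned.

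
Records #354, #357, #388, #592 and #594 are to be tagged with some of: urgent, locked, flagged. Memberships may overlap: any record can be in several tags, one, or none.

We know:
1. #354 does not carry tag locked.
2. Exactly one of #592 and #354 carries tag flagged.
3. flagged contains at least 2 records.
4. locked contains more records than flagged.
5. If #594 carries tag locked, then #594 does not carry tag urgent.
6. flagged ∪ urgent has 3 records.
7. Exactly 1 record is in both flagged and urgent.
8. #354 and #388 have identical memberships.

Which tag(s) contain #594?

#594: flagged, locked

From (1): #354 ∉ locked.
(8): #388 matches #354: #388 ∉ locked.
Suppose #594 ∈ urgent: no assignment then satisfies all the clues, so #594 ∉ urgent.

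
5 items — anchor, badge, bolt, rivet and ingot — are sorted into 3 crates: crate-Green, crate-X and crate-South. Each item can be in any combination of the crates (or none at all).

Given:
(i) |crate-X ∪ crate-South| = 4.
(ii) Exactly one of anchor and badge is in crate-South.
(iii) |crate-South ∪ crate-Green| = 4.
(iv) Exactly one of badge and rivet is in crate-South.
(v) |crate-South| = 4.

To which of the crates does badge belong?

badge: none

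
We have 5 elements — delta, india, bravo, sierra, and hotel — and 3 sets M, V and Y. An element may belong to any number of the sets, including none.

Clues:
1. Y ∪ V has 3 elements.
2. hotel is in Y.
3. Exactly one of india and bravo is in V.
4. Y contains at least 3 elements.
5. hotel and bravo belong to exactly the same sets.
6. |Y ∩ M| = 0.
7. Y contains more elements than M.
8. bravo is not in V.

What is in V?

V = {india}

From (2): hotel ∈ Y.
From (8): bravo ∉ V.
(3) (exactly one): india ∈ V.
(5): hotel matches bravo: hotel ∉ V.
(5): bravo matches hotel: bravo ∈ Y.
Suppose delta ∈ V: no assignment then satisfies all the clues, so delta ∉ V.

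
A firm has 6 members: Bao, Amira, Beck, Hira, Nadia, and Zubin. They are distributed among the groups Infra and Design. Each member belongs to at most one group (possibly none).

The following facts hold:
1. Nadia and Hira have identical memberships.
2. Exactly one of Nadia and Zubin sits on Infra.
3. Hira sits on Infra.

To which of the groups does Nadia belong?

From (3): Hira ∈ Infra.
(1): Nadia matches Hira: Nadia ∈ Infra.
(2) (exactly one): Zubin ∉ Infra.

Nadia: Infra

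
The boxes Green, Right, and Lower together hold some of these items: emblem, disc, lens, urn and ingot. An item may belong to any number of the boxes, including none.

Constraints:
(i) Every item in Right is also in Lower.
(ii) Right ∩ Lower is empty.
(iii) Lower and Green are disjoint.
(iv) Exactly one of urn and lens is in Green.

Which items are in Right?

Right = {}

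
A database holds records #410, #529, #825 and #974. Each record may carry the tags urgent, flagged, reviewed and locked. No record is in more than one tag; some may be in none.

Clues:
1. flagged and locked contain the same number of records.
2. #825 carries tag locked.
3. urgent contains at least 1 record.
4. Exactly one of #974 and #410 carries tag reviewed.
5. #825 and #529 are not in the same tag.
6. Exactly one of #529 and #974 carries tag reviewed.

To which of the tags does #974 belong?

#974: reviewed

From (2): #825 ∈ locked.
(5): #529 ∉ locked.
Suppose #974 ∈ urgent: no assignment then satisfies all the clues, so #974 ∉ urgent.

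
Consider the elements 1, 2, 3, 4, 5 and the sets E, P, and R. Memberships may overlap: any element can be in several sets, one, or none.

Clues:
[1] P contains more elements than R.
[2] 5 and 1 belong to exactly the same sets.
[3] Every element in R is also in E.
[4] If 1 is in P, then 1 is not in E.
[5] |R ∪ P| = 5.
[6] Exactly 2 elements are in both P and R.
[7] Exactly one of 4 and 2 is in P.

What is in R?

R = {2, 3, 4}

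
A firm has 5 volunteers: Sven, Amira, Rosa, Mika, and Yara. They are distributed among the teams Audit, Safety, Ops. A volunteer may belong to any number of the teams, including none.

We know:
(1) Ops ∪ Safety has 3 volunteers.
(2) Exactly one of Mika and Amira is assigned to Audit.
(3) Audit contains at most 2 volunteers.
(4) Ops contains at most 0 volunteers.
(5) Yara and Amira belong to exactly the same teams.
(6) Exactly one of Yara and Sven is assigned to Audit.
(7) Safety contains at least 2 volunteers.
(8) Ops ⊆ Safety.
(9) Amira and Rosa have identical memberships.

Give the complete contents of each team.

Audit = {Mika, Sven}; Safety = {Amira, Rosa, Yara}; Ops = {}

(4): Ops already has 0, so the rest are out.
Suppose Sven ∉ Audit: no assignment then satisfies all the clues, so Sven ∈ Audit.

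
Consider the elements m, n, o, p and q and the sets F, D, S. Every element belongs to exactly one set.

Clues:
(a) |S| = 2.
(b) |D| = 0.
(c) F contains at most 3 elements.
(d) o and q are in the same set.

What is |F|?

3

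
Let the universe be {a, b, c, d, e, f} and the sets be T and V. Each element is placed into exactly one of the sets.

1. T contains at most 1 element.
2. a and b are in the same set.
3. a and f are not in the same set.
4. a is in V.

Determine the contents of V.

From (4): a ∈ V.
(2): b matches a: b ∉ T.
(2): b matches a: b ∈ V.
(3): f ∉ V.
Only one set left: f ∈ T.
(1): T already has 1, so the rest are out.
Only one set left: c ∈ V.
Only one set left: d ∈ V.
Only one set left: e ∈ V.

V = {a, b, c, d, e}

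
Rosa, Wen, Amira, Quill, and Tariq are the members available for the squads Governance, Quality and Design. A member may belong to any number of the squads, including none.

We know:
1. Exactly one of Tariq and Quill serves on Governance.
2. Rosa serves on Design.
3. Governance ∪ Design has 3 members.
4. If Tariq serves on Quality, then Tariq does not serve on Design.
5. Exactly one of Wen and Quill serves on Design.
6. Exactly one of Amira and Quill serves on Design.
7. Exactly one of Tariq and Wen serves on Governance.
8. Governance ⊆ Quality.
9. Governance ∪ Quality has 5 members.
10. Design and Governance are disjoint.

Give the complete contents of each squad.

From (2): Rosa ∈ Design.
(10) (disjoint): Rosa ∉ Governance.
Suppose Rosa ∉ Quality: no assignment then satisfies all the clues, so Rosa ∈ Quality.

Governance = {Tariq}; Quality = {Amira, Quill, Rosa, Tariq, Wen}; Design = {Quill, Rosa}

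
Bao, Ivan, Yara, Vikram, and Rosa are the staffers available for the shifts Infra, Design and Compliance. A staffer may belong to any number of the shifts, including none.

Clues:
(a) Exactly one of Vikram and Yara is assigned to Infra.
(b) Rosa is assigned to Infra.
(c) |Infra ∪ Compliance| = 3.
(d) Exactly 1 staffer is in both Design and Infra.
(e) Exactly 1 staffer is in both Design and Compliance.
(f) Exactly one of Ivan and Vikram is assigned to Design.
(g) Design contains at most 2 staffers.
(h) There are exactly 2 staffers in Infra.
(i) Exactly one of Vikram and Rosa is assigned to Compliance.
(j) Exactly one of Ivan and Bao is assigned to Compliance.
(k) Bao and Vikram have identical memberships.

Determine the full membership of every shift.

Infra = {Rosa, Yara}; Design = {Ivan, Yara}; Compliance = {Ivan, Rosa}

From (b): Rosa ∈ Infra.
Suppose Bao ∈ Infra: no assignment then satisfies all the clues, so Bao ∉ Infra.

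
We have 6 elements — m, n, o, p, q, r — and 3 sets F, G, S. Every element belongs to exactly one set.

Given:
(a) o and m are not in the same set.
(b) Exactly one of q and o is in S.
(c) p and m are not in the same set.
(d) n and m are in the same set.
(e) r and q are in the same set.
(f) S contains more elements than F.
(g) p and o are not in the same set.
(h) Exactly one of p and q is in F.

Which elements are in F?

F = {p}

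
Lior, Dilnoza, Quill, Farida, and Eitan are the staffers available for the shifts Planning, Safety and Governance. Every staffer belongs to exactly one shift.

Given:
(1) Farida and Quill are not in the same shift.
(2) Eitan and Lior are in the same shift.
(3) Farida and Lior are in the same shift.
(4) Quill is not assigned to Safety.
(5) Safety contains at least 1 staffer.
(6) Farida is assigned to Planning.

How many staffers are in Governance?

1

From (4): Quill ∉ Safety.
From (6): Farida ∈ Planning.
(1): Quill ∉ Planning.
(3): Lior matches Farida: Lior ∈ Planning.
Only one shift left: Quill ∈ Governance.
(2): Eitan matches Lior: Eitan ∈ Planning.
(5): only 1 candidates remain for Safety, so all are in.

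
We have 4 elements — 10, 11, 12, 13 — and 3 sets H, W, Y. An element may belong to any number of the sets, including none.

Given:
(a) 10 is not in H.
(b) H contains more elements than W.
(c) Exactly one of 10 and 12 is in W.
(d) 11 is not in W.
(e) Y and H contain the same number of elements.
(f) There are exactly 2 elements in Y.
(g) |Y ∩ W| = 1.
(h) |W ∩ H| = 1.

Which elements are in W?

W = {12}

From (a): 10 ∉ H.
From (d): 11 ∉ W.
Suppose 10 ∈ W: no assignment then satisfies all the clues, so 10 ∉ W.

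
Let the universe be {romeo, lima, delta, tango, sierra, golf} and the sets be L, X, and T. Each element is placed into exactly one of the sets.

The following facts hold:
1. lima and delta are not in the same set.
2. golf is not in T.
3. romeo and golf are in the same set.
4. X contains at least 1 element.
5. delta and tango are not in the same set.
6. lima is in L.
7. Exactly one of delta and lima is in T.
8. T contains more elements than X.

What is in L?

L = {golf, lima, romeo}

From (2): golf ∉ T.
From (6): lima ∈ L.
(1): delta ∉ L.
(3): romeo matches golf: romeo ∉ T.
(7) (exactly one): delta ∈ T.
(5): tango ∉ T.
Suppose romeo ∉ L: no assignment then satisfies all the clues, so romeo ∈ L.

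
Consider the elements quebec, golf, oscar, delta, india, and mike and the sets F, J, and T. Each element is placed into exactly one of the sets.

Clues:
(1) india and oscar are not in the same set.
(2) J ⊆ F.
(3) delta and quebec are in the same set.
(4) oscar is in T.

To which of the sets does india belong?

From (4): oscar ∈ T.
(1): india ∉ T.
Suppose india ∉ F: no assignment then satisfies all the clues, so india ∈ F.

india: F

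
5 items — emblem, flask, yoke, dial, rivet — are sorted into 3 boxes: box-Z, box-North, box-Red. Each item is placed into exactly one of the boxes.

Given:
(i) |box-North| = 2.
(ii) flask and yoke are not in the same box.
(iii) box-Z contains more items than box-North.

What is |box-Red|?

0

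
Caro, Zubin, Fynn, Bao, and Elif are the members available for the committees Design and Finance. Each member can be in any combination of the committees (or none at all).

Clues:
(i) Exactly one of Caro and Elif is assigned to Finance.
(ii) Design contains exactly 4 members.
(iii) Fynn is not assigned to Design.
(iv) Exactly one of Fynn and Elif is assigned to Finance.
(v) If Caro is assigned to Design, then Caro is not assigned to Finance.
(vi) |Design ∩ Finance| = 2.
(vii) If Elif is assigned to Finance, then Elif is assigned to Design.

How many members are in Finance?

2

From (iii): Fynn ∉ Design.
(ii): only 4 candidates remain for Design, so all are in.
(v): Caro ∉ Finance.
(i) (exactly one): Elif ∈ Finance.
(iv) (exactly one): Fynn ∉ Finance.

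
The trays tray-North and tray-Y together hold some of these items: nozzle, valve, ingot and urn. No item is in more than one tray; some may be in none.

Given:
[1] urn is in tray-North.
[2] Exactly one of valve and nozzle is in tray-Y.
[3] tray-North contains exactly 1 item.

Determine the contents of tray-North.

From (1): urn ∈ tray-North.
(3): tray-North already has 1, so the rest are out.

tray-North = {urn}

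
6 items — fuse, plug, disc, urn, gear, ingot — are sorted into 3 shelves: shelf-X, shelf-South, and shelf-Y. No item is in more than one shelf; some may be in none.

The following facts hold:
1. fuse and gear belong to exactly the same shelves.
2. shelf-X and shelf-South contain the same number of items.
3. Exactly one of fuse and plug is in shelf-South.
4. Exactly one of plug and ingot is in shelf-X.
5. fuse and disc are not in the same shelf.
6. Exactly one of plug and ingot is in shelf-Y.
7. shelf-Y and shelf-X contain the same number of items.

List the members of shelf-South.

shelf-South = {fuse, gear}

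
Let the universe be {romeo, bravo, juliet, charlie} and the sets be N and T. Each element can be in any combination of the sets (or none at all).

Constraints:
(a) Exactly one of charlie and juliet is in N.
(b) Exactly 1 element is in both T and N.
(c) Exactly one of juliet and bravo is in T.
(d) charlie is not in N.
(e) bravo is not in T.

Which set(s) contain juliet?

From (d): charlie ∉ N.
From (e): bravo ∉ T.
(a) (exactly one): juliet ∈ N.
(c) (exactly one): juliet ∈ T.

juliet: N, T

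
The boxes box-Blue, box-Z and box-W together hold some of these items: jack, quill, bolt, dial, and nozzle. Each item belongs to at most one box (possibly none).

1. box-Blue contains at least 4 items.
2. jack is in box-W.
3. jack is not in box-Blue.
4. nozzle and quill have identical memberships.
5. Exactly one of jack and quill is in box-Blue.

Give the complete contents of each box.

box-Blue = {bolt, dial, nozzle, quill}; box-Z = {}; box-W = {jack}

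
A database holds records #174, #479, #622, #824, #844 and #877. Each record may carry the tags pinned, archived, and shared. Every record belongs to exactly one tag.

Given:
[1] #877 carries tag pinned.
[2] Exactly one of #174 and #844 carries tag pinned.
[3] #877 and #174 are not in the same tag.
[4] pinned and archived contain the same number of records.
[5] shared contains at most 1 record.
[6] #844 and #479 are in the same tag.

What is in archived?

archived = {#174, #622, #824}

From (1): #877 ∈ pinned.
(3): #174 ∉ pinned.
(2) (exactly one): #844 ∈ pinned.
(6): #479 matches #844: #479 ∈ pinned.
Suppose #174 ∉ archived: no assignment then satisfies all the clues, so #174 ∈ archived.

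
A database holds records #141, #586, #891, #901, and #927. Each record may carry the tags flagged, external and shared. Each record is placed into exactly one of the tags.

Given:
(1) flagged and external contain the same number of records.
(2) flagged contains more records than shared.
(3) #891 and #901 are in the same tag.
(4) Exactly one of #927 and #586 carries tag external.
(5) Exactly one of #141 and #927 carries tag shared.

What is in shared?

shared = {#927}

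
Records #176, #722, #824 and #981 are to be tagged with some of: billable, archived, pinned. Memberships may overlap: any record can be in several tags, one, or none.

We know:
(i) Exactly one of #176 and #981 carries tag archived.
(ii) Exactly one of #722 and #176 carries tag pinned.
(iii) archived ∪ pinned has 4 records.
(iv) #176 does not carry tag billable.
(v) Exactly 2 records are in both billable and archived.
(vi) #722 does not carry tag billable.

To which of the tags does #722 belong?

From (iv): #176 ∉ billable.
From (vi): #722 ∉ billable.
Suppose #722 ∉ archived: no assignment then satisfies all the clues, so #722 ∈ archived.

#722: archived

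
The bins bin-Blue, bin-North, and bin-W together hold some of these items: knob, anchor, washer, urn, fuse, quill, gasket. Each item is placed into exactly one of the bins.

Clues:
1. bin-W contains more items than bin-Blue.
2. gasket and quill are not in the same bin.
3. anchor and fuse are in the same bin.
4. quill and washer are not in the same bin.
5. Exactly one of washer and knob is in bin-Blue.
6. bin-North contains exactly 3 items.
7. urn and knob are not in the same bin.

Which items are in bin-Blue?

bin-Blue = {knob}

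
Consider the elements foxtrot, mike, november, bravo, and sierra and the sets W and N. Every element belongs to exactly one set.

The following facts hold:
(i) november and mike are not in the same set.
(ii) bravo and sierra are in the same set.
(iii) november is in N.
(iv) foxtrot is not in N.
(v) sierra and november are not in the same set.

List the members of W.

W = {bravo, foxtrot, mike, sierra}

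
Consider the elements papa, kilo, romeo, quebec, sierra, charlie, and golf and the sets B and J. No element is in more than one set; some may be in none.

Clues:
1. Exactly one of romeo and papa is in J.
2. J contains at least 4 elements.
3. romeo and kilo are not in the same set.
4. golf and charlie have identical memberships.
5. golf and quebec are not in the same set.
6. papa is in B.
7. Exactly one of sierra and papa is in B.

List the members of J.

From (6): papa ∈ B.
(1) (exactly one): romeo ∈ J.
(3): kilo ∉ J.
(7) (exactly one): sierra ∉ B.
Suppose quebec ∈ J: no assignment then satisfies all the clues, so quebec ∉ J.

J = {charlie, golf, romeo, sierra}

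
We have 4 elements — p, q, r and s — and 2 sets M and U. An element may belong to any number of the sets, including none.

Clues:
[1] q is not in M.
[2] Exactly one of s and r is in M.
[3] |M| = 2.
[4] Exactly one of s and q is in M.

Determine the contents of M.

From (1): q ∉ M.
(4) (exactly one): s ∈ M.
(2) (exactly one): r ∉ M.
(3): only 2 candidates remain for M, so all are in.

M = {p, s}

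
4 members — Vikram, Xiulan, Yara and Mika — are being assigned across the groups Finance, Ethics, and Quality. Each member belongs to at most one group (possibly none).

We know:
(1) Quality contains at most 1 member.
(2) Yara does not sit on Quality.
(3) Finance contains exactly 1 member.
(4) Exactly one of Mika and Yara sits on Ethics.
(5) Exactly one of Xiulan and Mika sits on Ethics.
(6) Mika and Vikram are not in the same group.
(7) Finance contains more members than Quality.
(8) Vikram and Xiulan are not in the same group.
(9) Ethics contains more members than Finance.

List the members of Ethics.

Ethics = {Xiulan, Yara}

From (2): Yara ∉ Quality.
Suppose Vikram ∈ Ethics: no assignment then satisfies all the clues, so Vikram ∉ Ethics.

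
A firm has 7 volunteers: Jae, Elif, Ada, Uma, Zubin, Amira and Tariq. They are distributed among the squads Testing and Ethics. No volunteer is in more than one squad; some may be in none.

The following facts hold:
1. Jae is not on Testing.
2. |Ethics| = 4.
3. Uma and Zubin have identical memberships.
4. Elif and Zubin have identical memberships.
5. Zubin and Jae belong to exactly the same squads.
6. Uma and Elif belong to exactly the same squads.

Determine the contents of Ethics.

Ethics = {Elif, Jae, Uma, Zubin}

From (1): Jae ∉ Testing.
(5): Zubin matches Jae: Zubin ∉ Testing.
(3): Uma matches Zubin: Uma ∉ Testing.
(4): Elif matches Zubin: Elif ∉ Testing.
Suppose Jae ∉ Ethics: no assignment then satisfies all the clues, so Jae ∈ Ethics.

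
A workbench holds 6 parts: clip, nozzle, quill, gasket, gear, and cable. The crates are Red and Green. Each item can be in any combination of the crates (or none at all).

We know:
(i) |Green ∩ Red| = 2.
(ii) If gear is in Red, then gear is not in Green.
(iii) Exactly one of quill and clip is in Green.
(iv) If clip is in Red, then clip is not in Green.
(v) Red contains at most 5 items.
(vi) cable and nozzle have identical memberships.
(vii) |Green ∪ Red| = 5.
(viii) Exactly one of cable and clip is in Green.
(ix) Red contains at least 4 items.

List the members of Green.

Green = {cable, nozzle, quill}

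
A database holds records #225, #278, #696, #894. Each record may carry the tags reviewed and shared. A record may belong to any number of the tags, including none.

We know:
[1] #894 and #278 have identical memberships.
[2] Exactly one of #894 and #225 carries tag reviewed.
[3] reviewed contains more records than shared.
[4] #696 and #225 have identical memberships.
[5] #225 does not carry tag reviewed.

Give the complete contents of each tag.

reviewed = {#278, #894}; shared = {}

From (5): #225 ∉ reviewed.
(2) (exactly one): #894 ∈ reviewed.
(4): #696 matches #225: #696 ∉ reviewed.
(1): #278 matches #894: #278 ∈ reviewed.
Suppose #225 ∈ shared: no assignment then satisfies all the clues, so #225 ∉ shared.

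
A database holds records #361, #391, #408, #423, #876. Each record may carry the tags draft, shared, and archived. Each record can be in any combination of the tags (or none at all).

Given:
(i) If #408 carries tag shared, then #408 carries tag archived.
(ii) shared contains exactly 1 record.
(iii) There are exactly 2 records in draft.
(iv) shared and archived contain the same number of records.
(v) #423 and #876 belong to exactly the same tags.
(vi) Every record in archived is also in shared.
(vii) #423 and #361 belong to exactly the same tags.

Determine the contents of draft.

draft = {#391, #408}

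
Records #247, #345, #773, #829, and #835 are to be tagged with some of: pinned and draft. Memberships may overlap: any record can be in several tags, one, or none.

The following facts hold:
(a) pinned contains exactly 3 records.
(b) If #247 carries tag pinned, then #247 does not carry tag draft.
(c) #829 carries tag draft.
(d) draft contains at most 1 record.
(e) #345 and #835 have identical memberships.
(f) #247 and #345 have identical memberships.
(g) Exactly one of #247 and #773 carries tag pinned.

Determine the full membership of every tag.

pinned = {#247, #345, #835}; draft = {#829}

From (c): #829 ∈ draft.
(d): draft already has 1, so the rest are out.
Suppose #247 ∉ pinned: no assignment then satisfies all the clues, so #247 ∈ pinned.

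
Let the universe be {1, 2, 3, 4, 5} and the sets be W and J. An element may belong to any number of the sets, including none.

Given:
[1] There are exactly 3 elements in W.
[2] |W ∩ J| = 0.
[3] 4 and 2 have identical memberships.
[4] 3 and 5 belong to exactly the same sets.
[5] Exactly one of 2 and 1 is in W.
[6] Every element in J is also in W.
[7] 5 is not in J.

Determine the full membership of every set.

W = {1, 3, 5}; J = {}

From (7): 5 ∉ J.
(4): 3 matches 5: 3 ∉ J.
Suppose 1 ∉ W: no assignment then satisfies all the clues, so 1 ∈ W.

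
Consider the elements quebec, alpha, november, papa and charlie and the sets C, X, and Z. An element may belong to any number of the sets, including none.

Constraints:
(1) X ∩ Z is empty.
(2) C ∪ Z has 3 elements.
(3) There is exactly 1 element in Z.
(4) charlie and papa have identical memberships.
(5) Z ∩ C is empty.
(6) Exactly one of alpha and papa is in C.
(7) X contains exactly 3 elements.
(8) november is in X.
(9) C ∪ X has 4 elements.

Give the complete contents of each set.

C = {alpha, november}; X = {charlie, november, papa}; Z = {quebec}

From (8): november ∈ X.
(1) (disjoint): november ∉ Z.
Suppose quebec ∈ C: no assignment then satisfies all the clues, so quebec ∉ C.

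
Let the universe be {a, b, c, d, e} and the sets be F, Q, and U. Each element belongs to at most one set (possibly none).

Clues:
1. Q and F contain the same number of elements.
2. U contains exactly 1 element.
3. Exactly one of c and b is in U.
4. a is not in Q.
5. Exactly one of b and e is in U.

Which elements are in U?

U = {b}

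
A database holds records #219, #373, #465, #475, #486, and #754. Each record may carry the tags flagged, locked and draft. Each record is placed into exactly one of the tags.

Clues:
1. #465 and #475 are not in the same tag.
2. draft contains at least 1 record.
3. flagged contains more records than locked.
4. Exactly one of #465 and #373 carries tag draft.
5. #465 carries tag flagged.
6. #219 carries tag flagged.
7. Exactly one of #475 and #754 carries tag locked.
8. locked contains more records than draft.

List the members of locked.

locked = {#475, #486}

From (5): #465 ∈ flagged.
From (6): #219 ∈ flagged.
(1): #475 ∉ flagged.
(4) (exactly one): #373 ∈ draft.
Suppose #475 ∉ locked: no assignment then satisfies all the clues, so #475 ∈ locked.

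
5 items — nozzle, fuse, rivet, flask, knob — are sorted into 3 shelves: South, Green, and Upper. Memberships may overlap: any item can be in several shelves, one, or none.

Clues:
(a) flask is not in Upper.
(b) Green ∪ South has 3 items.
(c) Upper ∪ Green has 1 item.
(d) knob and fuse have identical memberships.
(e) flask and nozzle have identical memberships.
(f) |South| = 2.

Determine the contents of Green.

Green = {rivet}

From (a): flask ∉ Upper.
(e): nozzle matches flask: nozzle ∉ Upper.
Suppose nozzle ∈ Green: no assignment then satisfies all the clues, so nozzle ∉ Green.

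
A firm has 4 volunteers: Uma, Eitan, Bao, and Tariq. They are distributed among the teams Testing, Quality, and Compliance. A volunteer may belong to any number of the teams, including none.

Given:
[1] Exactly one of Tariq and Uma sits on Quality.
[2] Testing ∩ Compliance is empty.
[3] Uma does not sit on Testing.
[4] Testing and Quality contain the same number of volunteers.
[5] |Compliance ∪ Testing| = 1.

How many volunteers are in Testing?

1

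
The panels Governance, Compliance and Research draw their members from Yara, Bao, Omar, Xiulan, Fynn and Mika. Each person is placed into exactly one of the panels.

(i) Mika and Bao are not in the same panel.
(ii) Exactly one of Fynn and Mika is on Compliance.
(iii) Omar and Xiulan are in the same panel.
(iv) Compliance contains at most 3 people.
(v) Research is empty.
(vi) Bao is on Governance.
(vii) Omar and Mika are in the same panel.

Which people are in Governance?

From (vi): Bao ∈ Governance.
(i): Mika ∉ Governance.
(v): Research already has 0, so the rest are out.
(vii): Omar matches Mika: Omar ∉ Governance.
Only one panel left: Omar ∈ Compliance.
Only one panel left: Mika ∈ Compliance.
(ii) (exactly one): Fynn ∉ Compliance.
(iii): Xiulan matches Omar: Xiulan ∉ Governance.
(iii): Xiulan matches Omar: Xiulan ∈ Compliance.
(iv): Compliance already has 3, so the rest are out.
Only one panel left: Yara ∈ Governance.
Only one panel left: Fynn ∈ Governance.

Governance = {Bao, Fynn, Yara}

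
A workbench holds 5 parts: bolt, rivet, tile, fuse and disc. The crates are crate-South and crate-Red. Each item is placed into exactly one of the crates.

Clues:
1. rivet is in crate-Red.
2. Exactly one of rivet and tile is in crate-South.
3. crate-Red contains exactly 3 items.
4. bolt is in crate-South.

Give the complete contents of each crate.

crate-South = {bolt, tile}; crate-Red = {disc, fuse, rivet}

From (1): rivet ∈ crate-Red.
From (4): bolt ∈ crate-South.
(2) (exactly one): tile ∈ crate-South.
(3): only 3 candidates remain for crate-Red, so all are in.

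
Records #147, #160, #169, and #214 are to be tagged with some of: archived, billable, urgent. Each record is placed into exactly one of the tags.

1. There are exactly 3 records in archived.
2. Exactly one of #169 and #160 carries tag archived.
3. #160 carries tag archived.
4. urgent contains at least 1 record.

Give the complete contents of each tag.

archived = {#147, #160, #214}; billable = {}; urgent = {#169}

From (3): #160 ∈ archived.
(2) (exactly one): #169 ∉ archived.
(1): only 3 candidates remain for archived, so all are in.
(4): only 1 candidates remain for urgent, so all are in.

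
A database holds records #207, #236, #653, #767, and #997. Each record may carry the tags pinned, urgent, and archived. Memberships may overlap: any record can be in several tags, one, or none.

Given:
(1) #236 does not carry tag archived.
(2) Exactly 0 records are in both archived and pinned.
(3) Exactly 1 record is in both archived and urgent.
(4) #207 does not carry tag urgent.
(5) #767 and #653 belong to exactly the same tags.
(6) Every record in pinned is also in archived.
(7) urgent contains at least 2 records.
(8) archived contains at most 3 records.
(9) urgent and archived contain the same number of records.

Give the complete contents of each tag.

pinned = {}; urgent = {#236, #997}; archived = {#207, #997}

From (1): #236 ∉ archived.
From (4): #207 ∉ urgent.
(6) contrapositive: #236 ∉ pinned.
Suppose #207 ∈ pinned: no assignment then satisfies all the clues, so #207 ∉ pinned.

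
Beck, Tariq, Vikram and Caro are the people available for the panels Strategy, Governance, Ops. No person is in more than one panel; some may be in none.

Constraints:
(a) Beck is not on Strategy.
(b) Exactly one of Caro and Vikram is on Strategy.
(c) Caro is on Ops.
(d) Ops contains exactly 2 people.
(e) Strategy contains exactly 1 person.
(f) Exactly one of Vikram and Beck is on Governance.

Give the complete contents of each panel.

From (a): Beck ∉ Strategy.
From (c): Caro ∈ Ops.
(b) (exactly one): Vikram ∈ Strategy.
(e): Strategy already has 1, so the rest are out.
(f) (exactly one): Beck ∈ Governance.
(d): only 2 candidates remain for Ops, so all are in.

Strategy = {Vikram}; Governance = {Beck}; Ops = {Caro, Tariq}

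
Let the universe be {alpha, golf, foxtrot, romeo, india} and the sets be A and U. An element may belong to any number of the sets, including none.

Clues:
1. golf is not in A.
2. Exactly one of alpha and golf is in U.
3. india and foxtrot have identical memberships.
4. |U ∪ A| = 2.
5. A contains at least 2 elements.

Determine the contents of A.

A = {alpha, romeo}

From (1): golf ∉ A.
Suppose alpha ∉ A: no assignment then satisfies all the clues, so alpha ∈ A.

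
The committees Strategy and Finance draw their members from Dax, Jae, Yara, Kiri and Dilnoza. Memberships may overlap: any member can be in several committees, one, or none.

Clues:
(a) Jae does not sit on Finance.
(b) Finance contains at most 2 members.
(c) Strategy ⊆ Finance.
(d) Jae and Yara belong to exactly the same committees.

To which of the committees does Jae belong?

From (a): Jae ∉ Finance.
(c) contrapositive: Jae ∉ Strategy.
(d): Yara matches Jae: Yara ∉ Strategy.
(d): Yara matches Jae: Yara ∉ Finance.

Jae: none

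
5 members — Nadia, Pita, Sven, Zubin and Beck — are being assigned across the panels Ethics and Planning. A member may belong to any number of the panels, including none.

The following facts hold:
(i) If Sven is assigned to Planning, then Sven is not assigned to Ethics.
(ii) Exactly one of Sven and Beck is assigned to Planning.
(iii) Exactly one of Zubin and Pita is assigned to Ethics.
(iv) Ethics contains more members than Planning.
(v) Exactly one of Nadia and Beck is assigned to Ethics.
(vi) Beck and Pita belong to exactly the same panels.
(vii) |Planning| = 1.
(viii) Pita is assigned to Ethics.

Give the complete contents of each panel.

Ethics = {Beck, Pita}; Planning = {Sven}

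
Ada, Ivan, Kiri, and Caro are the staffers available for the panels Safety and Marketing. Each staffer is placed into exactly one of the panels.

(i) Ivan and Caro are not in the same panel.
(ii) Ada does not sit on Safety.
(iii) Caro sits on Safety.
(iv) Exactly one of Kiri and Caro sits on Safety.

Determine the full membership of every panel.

Safety = {Caro}; Marketing = {Ada, Ivan, Kiri}

From (ii): Ada ∉ Safety.
From (iii): Caro ∈ Safety.
(i): Ivan ∉ Safety.
(iv) (exactly one): Kiri ∉ Safety.
Only one panel left: Ada ∈ Marketing.
Only one panel left: Ivan ∈ Marketing.
Only one panel left: Kiri ∈ Marketing.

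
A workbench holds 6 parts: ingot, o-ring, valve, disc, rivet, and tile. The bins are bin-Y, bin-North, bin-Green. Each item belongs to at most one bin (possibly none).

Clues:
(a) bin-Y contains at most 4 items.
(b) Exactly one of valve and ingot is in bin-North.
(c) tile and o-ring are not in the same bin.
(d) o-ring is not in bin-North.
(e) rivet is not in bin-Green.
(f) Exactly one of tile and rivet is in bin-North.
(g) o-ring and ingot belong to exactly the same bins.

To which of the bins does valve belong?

From (d): o-ring ∉ bin-North.
From (e): rivet ∉ bin-Green.
(g): ingot matches o-ring: ingot ∉ bin-North.
(b) (exactly one): valve ∈ bin-North.

valve: bin-North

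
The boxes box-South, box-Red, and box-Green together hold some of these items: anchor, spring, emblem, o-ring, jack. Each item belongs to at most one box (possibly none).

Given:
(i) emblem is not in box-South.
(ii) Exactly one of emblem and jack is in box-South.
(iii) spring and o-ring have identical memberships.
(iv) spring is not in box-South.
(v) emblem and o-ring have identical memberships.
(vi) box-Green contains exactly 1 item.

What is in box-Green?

box-Green = {anchor}

From (i): emblem ∉ box-South.
From (iv): spring ∉ box-South.
(ii) (exactly one): jack ∈ box-South.
(iii): o-ring matches spring: o-ring ∉ box-South.
Suppose anchor ∉ box-Green: no assignment then satisfies all the clues, so anchor ∈ box-Green.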